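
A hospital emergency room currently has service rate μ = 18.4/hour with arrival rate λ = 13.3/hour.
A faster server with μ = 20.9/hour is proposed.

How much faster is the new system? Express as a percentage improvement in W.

System 1: ρ₁ = 13.3/18.4 = 0.7228, W₁ = 1/(18.4-13.3) = 0.1961
System 2: ρ₂ = 13.3/20.9 = 0.6364, W₂ = 1/(20.9-13.3) = 0.1316
Improvement: (W₁-W₂)/W₁ = (0.1961-0.1316)/0.1961 = 32.89%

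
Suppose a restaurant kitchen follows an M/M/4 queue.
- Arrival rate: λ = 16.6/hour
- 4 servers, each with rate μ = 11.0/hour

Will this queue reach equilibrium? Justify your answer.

Stability requires ρ = λ/(cμ) < 1
ρ = 16.6/(4 × 11.0) = 16.6/44.00 = 0.3773
Since 0.3773 < 1, the system is STABLE.
The servers are busy 37.73% of the time.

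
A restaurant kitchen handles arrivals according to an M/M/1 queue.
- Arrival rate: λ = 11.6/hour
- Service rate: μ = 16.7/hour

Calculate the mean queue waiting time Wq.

First, compute utilization: ρ = λ/μ = 11.6/16.7 = 0.6946
For M/M/1: Wq = λ/(μ(μ-λ))
Wq = 11.6/(16.7 × (16.7-11.6))
Wq = 11.6/(16.7 × 5.10)
Wq = 0.1362 hours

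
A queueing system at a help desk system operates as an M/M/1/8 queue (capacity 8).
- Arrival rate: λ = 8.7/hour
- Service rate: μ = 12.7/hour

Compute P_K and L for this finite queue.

ρ = λ/μ = 8.7/12.7 = 0.68504
P₀ = (1-ρ)/(1-ρ^(K+1)) = (1-0.68504)/(1-0.68504^9) = 0.3150/0.9668 = 0.3258
P_K = P₀×ρ^K = 0.3258 × 0.68504^8 = 0.3258 × 0.04850 = 0.01580
Blocking probability P_8 = 0.01580 (1.58%)
L = ρ[1 - (K+1)ρ^K + Kρ^(K+1)] / [(1-ρ)(1-ρ^(K+1))]
L = 0.68504 × (1 - 9×0.048498 + 8×0.033223) / ((1 - 0.68504) × (1 - 0.033223)) = 1.8657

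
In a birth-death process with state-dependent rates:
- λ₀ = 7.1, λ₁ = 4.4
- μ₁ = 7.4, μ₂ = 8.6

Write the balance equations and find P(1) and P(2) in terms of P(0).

Balance equations:
State 0: λ₀P₀ = μ₁P₁ → P₁ = (λ₀/μ₁)P₀ = (7.1/7.4)P₀ = 0.9595P₀
State 1: P₂ = (λ₀λ₁)/(μ₁μ₂)P₀ = (7.1×4.4)/(7.4×8.6)P₀ = 0.4909P₀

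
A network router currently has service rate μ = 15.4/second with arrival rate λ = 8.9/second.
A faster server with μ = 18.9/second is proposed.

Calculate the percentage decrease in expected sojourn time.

System 1: ρ₁ = 8.9/15.4 = 0.5779, W₁ = 1/(15.4-8.9) = 0.15385
System 2: ρ₂ = 8.9/18.9 = 0.4709, W₂ = 1/(18.9-8.9) = 0.10000
Improvement: (W₁-W₂)/W₁ = (0.15385-0.10000)/0.15385 = 35.00%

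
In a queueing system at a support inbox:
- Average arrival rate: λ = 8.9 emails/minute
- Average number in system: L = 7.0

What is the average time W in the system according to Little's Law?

Little's Law: L = λW, so W = L/λ
W = 7.0/8.9 = 0.7865 minutes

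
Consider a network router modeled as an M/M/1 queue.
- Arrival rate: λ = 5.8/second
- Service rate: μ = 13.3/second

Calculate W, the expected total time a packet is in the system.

First, compute utilization: ρ = λ/μ = 5.8/13.3 = 0.4361
For M/M/1: W = 1/(μ-λ)
W = 1/(13.3-5.8) = 1/7.50
W = 0.1333 seconds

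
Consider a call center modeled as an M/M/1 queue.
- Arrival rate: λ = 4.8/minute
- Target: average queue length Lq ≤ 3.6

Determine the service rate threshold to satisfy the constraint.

For M/M/1: Lq = λ²/(μ(μ-λ))
Need Lq ≤ 3.6, i.e. μ(μ-λ) ≥ λ²/3.6
μ² - 4.8μ - 23.04/3.6 ≥ 0  →  μ² - 4.8μ - 6.4000 ≥ 0
Quadratic formula (positive root): μ = [λ + √(λ² + 4×6.4000)]/2
Discriminant: 23.04 + 4×6.4000 = 48.6400, √48.6400 = 6.9742
μ ≥ (4.8 + 6.9742)/2 = 5.8871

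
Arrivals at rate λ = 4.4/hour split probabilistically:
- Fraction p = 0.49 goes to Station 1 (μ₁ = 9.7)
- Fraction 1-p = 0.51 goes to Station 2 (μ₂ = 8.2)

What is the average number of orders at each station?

Effective rates: λ₁ = 4.4×0.49 = 2.156, λ₂ = 4.4×0.51 = 2.244
Station 1: ρ₁ = 2.156/9.7 = 0.2223, L₁ = ρ₁/(1-ρ₁) = 0.2223/(1-0.2223) = 0.2858
Station 2: ρ₂ = 2.244/8.2 = 0.2737, L₂ = ρ₂/(1-ρ₂) = 0.2737/(1-0.2737) = 0.3768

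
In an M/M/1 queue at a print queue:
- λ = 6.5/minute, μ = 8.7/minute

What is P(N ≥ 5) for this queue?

ρ = λ/μ = 6.5/8.7 = 0.7471
P(N ≥ n) = ρⁿ
P(N ≥ 5) = 0.7471^5
P(N ≥ 5) = 0.2328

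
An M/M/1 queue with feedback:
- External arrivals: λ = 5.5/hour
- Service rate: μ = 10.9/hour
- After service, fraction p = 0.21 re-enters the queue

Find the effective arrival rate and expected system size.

Effective arrival rate: λ_eff = λ/(1-p) = 5.5/(1-0.21) = 5.5/0.79 = 6.9620
ρ = λ_eff/μ = 6.9620/10.9 = 0.63872
L = ρ/(1-ρ) = 0.63872/(1-0.63872) = 1.7679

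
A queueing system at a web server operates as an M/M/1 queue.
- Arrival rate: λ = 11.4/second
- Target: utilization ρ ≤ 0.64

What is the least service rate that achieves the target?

ρ = λ/μ, so μ = λ/ρ
μ ≥ 11.4/0.64 = 17.8125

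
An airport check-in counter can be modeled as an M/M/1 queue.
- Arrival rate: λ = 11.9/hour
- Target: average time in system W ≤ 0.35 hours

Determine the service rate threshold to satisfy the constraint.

For M/M/1: W = 1/(μ-λ)
Need W ≤ 0.35, so 1/(μ-λ) ≤ 0.35
μ - λ ≥ 1/0.35 = 2.8571
μ ≥ 11.9 + 2.8571 = 14.7571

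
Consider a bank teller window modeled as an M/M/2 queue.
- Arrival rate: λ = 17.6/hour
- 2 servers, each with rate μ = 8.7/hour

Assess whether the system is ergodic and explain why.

Stability requires ρ = λ/(cμ) < 1
ρ = 17.6/(2 × 8.7) = 17.6/17.40 = 1.0115
Since 1.0115 ≥ 1, the system is UNSTABLE.
Need c > λ/μ = 17.6/8.7 = 2.02.
Minimum servers needed: c = 3.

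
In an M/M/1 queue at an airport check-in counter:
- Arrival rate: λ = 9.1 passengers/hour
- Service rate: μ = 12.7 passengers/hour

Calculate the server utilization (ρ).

Server utilization: ρ = λ/μ
ρ = 9.1/12.7 = 0.7165
The server is busy 71.65% of the time.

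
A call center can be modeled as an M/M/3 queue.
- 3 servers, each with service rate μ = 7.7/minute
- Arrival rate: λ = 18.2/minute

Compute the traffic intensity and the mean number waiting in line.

Traffic intensity: ρ = λ/(cμ) = 18.2/(3×7.7) = 0.7879
Since ρ = 0.7879 < 1, system is stable.
Offered load a = λ/μ = cρ = 18.2/7.7 = 2.3636
P₀ = [ Σₙ₌₀^2 aⁿ/n! + a^3/(3!(1-ρ)) ]⁻¹
Σ = a^0/0! + a^1/1! + a^2/2! = 1.0000 + 2.3636 + 2.7934 = 6.1570
a^3/(3!(1-ρ)) = 13.2051/(6 × 0.212121) = 10.3754
P₀ = 1/(6.1570 + 10.3754) = 0.06049
Lq = P₀·a^3·ρ / (3!(1-ρ)²) = 0.060487 × 13.2051 × 0.78788 / (6 × 0.044995) = 2.3310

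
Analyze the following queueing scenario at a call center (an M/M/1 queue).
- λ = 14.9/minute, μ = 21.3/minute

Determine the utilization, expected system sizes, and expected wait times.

Step 1: ρ = λ/μ = 14.9/21.3 = 0.6995
Step 2: L = λ/(μ-λ) = 14.9/6.40 = 2.3281
Step 3: Lq = λ²/(μ(μ-λ)) = 222.01/(21.3×6.40) = 1.6286
Step 4: W = 1/(μ-λ) = 1/6.40 = 0.15625
Step 5: Wq = λ/(μ(μ-λ)) = 14.9/(21.3×6.40) = 0.1093
Step 6: P(0) = 1-ρ = 0.3005
Verify: L = λW = 14.9×0.15625 = 2.3281 ✔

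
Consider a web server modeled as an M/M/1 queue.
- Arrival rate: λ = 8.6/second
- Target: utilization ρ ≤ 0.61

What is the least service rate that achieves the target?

ρ = λ/μ, so μ = λ/ρ
μ ≥ 8.6/0.61 = 14.0984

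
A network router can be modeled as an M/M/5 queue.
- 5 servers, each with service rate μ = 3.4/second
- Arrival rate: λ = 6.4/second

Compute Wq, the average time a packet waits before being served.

Traffic intensity: ρ = λ/(cμ) = 6.4/(5×3.4) = 0.3765
Since ρ = 0.3765 < 1, system is stable.
Offered load a = λ/μ = cρ = 6.4/3.4 = 1.8824
P₀ = [ Σₙ₌₀^4 aⁿ/n! + a^5/(5!(1-ρ)) ]⁻¹
Σ = a^0/0! + a^1/1! + a^2/2! + a^3/3! + a^4/4! = 1.0000 + 1.8824 + 1.7716 + 1.1116 + 0.5231 = 6.2887
a^5/(5!(1-ρ)) = 23.6323/(120 × 0.62353) = 0.3158
P₀ = 1/(6.2887 + 0.3158) = 0.1514
Lq = P₀·a^5·ρ / (5!(1-ρ)²) = 0.1514 × 23.6323 × 0.3765 / (120 × 0.3888) = 0.02887
Wq = Lq/λ = 0.02887/6.4 = 0.004511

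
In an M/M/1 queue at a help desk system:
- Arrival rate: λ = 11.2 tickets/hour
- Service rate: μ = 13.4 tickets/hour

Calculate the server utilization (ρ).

Server utilization: ρ = λ/μ
ρ = 11.2/13.4 = 0.8358
The server is busy 83.58% of the time.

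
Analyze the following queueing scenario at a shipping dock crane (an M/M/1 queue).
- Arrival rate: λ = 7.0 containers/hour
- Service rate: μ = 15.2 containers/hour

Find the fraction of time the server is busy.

Server utilization: ρ = λ/μ
ρ = 7.0/15.2 = 0.4605
The server is busy 46.05% of the time.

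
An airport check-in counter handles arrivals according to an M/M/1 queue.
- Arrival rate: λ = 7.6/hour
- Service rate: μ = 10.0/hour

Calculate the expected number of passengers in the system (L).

ρ = λ/μ = 7.6/10.0 = 0.7600
For M/M/1: L = λ/(μ-λ)
L = 7.6/(10.0-7.6) = 7.6/2.40
L = 3.1667 passengers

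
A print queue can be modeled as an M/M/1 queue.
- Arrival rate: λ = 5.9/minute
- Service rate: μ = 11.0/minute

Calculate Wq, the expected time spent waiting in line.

First, compute utilization: ρ = λ/μ = 5.9/11.0 = 0.5364
For M/M/1: Wq = λ/(μ(μ-λ))
Wq = 5.9/(11.0 × (11.0-5.9))
Wq = 5.9/(11.0 × 5.10)
Wq = 0.1052 minutes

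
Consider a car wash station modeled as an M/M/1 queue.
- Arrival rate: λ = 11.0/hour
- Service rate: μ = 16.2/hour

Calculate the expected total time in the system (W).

First, compute utilization: ρ = λ/μ = 11.0/16.2 = 0.6790
For M/M/1: W = 1/(μ-λ)
W = 1/(16.2-11.0) = 1/5.20
W = 0.1923 hours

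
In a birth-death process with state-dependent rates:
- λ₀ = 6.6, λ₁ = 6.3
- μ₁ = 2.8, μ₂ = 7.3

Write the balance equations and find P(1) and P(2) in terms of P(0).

Balance equations:
State 0: λ₀P₀ = μ₁P₁ → P₁ = (λ₀/μ₁)P₀ = (6.6/2.8)P₀ = 2.3571P₀
State 1: P₂ = (λ₀λ₁)/(μ₁μ₂)P₀ = (6.6×6.3)/(2.8×7.3)P₀ = 2.0342P₀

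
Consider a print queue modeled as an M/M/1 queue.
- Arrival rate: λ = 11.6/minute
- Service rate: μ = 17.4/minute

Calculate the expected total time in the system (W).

First, compute utilization: ρ = λ/μ = 11.6/17.4 = 0.6667
For M/M/1: W = 1/(μ-λ)
W = 1/(17.4-11.6) = 1/5.80
W = 0.1724 minutes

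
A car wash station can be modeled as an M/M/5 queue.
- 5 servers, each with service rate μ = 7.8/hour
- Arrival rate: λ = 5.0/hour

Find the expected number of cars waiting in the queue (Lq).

Traffic intensity: ρ = λ/(cμ) = 5.0/(5×7.8) = 0.1282
Since ρ = 0.1282 < 1, system is stable.
Offered load a = λ/μ = cρ = 5.0/7.8 = 0.6410
P₀ = [ Σₙ₌₀^4 aⁿ/n! + a^5/(5!(1-ρ)) ]⁻¹
Σ = a^0/0! + a^1/1! + a^2/2! + a^3/3! + a^4/4! = 1.0000 + 0.6410 + 0.2055 + 0.04390 + 0.007035 = 1.8974
a^5/(5!(1-ρ)) = 0.10824/(120 × 0.87179) = 0.001035
P₀ = 1/(1.8974 + 0.001035) = 0.5267
Lq = P₀·a^5·ρ / (5!(1-ρ)²) = 0.526744 × 0.108237 × 0.128205 / (120 × 0.760026) = 0.00008014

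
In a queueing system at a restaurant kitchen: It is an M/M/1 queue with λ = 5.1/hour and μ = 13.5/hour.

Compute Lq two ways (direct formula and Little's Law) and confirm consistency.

Method 1 (direct): Lq = λ²/(μ(μ-λ)) = 26.01/(13.5 × 8.40) = 0.2294

Method 2 (Little's Law):
W = 1/(μ-λ) = 1/8.40 = 0.119048
Wq = W - 1/μ = 0.119048 - 0.0740741 = 0.044974
Lq = λWq = 5.1 × 0.044974 = 0.2294 ✔ (matches Method 1)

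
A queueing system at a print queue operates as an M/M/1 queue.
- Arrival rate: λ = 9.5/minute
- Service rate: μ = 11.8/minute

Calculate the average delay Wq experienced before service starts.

First, compute utilization: ρ = λ/μ = 9.5/11.8 = 0.8051
For M/M/1: Wq = λ/(μ(μ-λ))
Wq = 9.5/(11.8 × (11.8-9.5))
Wq = 9.5/(11.8 × 2.30)
Wq = 0.3500 minutes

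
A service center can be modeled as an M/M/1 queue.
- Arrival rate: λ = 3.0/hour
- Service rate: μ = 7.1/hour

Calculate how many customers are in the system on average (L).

ρ = λ/μ = 3.0/7.1 = 0.4225
For M/M/1: L = λ/(μ-λ)
L = 3.0/(7.1-3.0) = 3.0/4.10
L = 0.7317 customers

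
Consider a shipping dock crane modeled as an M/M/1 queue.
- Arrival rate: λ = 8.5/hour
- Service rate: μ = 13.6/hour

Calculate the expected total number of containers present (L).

ρ = λ/μ = 8.5/13.6 = 0.6250
For M/M/1: L = λ/(μ-λ)
L = 8.5/(13.6-8.5) = 8.5/5.10
L = 1.6667 containers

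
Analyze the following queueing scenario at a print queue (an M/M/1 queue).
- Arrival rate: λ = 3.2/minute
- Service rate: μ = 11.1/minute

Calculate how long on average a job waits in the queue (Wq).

First, compute utilization: ρ = λ/μ = 3.2/11.1 = 0.2883
For M/M/1: Wq = λ/(μ(μ-λ))
Wq = 3.2/(11.1 × (11.1-3.2))
Wq = 3.2/(11.1 × 7.90)
Wq = 0.03649 minutes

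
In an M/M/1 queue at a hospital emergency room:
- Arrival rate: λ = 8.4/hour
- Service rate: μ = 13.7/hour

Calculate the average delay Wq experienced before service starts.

First, compute utilization: ρ = λ/μ = 8.4/13.7 = 0.6131
For M/M/1: Wq = λ/(μ(μ-λ))
Wq = 8.4/(13.7 × (13.7-8.4))
Wq = 8.4/(13.7 × 5.30)
Wq = 0.1157 hours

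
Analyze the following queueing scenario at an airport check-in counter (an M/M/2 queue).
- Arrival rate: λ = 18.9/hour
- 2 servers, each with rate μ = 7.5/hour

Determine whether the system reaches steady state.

Stability requires ρ = λ/(cμ) < 1
ρ = 18.9/(2 × 7.5) = 18.9/15.00 = 1.2600
Since 1.2600 ≥ 1, the system is UNSTABLE.
Need c > λ/μ = 18.9/7.5 = 2.52.
Minimum servers needed: c = 3.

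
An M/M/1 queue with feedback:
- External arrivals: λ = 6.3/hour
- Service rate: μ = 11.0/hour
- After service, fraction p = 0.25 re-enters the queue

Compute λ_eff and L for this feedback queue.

Effective arrival rate: λ_eff = λ/(1-p) = 6.3/(1-0.25) = 6.3/0.75 = 8.4000
ρ = λ_eff/μ = 8.4000/11.0 = 0.76364
L = ρ/(1-ρ) = 0.76364/(1-0.76364) = 3.2308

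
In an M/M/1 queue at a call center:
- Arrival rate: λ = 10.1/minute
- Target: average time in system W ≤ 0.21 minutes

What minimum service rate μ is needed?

For M/M/1: W = 1/(μ-λ)
Need W ≤ 0.21, so 1/(μ-λ) ≤ 0.21
μ - λ ≥ 1/0.21 = 4.7619
μ ≥ 10.1 + 4.7619 = 14.8619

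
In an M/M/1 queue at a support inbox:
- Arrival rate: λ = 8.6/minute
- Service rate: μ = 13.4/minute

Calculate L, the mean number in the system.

ρ = λ/μ = 8.6/13.4 = 0.6418
For M/M/1: L = λ/(μ-λ)
L = 8.6/(13.4-8.6) = 8.6/4.80
L = 1.7917 emails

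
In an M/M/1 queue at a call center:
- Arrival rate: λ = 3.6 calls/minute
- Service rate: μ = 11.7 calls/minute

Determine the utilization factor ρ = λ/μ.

Server utilization: ρ = λ/μ
ρ = 3.6/11.7 = 0.3077
The server is busy 30.77% of the time.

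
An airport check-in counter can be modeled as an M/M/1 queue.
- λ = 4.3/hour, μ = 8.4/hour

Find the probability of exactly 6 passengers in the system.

ρ = λ/μ = 4.3/8.4 = 0.5119
P(n) = (1-ρ)ρⁿ
P(6) = (1-0.5119) × 0.5119^6
P(6) = 0.488100 × 0.0179933
P(6) = 0.008783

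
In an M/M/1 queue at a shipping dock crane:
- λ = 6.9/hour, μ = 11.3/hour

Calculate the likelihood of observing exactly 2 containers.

ρ = λ/μ = 6.9/11.3 = 0.6106
P(n) = (1-ρ)ρⁿ
P(2) = (1-0.6106) × 0.6106^2
P(2) = 0.3894 × 0.3728
P(2) = 0.1452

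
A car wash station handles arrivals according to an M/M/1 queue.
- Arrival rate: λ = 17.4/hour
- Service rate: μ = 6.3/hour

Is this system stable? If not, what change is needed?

Stability requires ρ = λ/(cμ) < 1
ρ = 17.4/(1 × 6.3) = 17.4/6.30 = 2.7619
Since 2.7619 ≥ 1, the system is UNSTABLE.
Queue grows without bound. Need μ > λ = 17.4.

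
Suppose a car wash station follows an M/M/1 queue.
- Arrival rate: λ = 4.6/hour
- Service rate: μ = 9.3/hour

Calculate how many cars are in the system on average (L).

ρ = λ/μ = 4.6/9.3 = 0.4946
For M/M/1: L = λ/(μ-λ)
L = 4.6/(9.3-4.6) = 4.6/4.70
L = 0.9787 cars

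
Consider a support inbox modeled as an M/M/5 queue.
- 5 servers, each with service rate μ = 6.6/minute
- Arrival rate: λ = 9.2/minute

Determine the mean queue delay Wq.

Traffic intensity: ρ = λ/(cμ) = 9.2/(5×6.6) = 0.2788
Since ρ = 0.2788 < 1, system is stable.
Offered load a = λ/μ = cρ = 9.2/6.6 = 1.3939
P₀ = [ Σₙ₌₀^4 aⁿ/n! + a^5/(5!(1-ρ)) ]⁻¹
Σ = a^0/0! + a^1/1! + a^2/2! + a^3/3! + a^4/4! = 1.0000 + 1.3939 + 0.97153 + 0.45142 + 0.15731 = 3.9742
a^5/(5!(1-ρ)) = 5.2628/(120 × 0.7212) = 0.06081
P₀ = 1/(3.9742 + 0.06081) = 0.2478
Lq = P₀·a^5·ρ / (5!(1-ρ)²) = 0.2478 × 5.2628 × 0.2788 / (120 × 0.5201) = 0.005826
Wq = Lq/λ = 0.0058256/9.2 = 0.0006332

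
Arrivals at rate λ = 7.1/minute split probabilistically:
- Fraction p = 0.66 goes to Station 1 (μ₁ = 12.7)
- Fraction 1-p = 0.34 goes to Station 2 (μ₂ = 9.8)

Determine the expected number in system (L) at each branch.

Effective rates: λ₁ = 7.1×0.66 = 4.686, λ₂ = 7.1×0.34 = 2.414
Station 1: ρ₁ = 4.686/12.7 = 0.36898, L₁ = ρ₁/(1-ρ₁) = 0.36898/(1-0.36898) = 0.5847
Station 2: ρ₂ = 2.414/9.8 = 0.2463, L₂ = ρ₂/(1-ρ₂) = 0.2463/(1-0.2463) = 0.3268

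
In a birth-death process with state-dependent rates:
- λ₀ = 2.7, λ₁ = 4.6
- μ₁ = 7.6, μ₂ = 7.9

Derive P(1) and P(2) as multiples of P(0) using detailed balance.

Balance equations:
State 0: λ₀P₀ = μ₁P₁ → P₁ = (λ₀/μ₁)P₀ = (2.7/7.6)P₀ = 0.3553P₀
State 1: P₂ = (λ₀λ₁)/(μ₁μ₂)P₀ = (2.7×4.6)/(7.6×7.9)P₀ = 0.2069P₀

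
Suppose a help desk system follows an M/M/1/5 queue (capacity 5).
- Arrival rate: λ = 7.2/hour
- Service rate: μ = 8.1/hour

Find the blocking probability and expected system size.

ρ = λ/μ = 7.2/8.1 = 0.8889
P₀ = (1-ρ)/(1-ρ^(K+1)) = (1-0.8889)/(1-0.8889^6) = 0.1111/0.5067 = 0.2193
P_K = P₀×ρ^K = 0.2193 × 0.8889^5 = 0.2193 × 0.5550 = 0.1217
Blocking probability P_5 = 0.1217 (12.17%)
L = ρ[1 - (K+1)ρ^K + Kρ^(K+1)] / [(1-ρ)(1-ρ^(K+1))]
L = 0.8889 × (1 - 6×0.554964 + 5×0.493307) / ((1 - 0.8889) × (1 - 0.493307)) = 2.1594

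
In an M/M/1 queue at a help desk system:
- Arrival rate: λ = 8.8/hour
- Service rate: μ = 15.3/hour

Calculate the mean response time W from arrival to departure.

First, compute utilization: ρ = λ/μ = 8.8/15.3 = 0.5752
For M/M/1: W = 1/(μ-λ)
W = 1/(15.3-8.8) = 1/6.50
W = 0.1538 hours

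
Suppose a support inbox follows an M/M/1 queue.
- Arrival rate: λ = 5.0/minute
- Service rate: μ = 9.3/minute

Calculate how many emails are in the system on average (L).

ρ = λ/μ = 5.0/9.3 = 0.5376
For M/M/1: L = λ/(μ-λ)
L = 5.0/(9.3-5.0) = 5.0/4.30
L = 1.1628 emails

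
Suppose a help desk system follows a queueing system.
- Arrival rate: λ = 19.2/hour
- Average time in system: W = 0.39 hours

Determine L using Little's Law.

Little's Law: L = λW
L = 19.2 × 0.39 = 7.4880 tickets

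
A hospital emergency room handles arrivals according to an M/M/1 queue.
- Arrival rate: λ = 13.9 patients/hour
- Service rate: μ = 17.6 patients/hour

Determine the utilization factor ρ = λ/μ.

Server utilization: ρ = λ/μ
ρ = 13.9/17.6 = 0.7898
The server is busy 78.98% of the time.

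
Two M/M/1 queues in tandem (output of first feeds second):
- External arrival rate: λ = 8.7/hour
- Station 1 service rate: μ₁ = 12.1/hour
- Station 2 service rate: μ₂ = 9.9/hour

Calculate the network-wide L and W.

By Jackson's theorem, each station behaves as independent M/M/1.
Station 1: ρ₁ = 8.7/12.1 = 0.7190, L₁ = ρ₁/(1-ρ₁) = λ/(μ₁-λ) = 8.7/3.40 = 2.55882
Station 2: ρ₂ = 8.7/9.9 = 0.8788, L₂ = ρ₂/(1-ρ₂) = λ/(μ₂-λ) = 8.7/1.20 = 7.25000
Total: L = L₁ + L₂ = 2.55882 + 7.25000 = 9.80882
W = L/λ = 9.80882/8.7 = 1.1275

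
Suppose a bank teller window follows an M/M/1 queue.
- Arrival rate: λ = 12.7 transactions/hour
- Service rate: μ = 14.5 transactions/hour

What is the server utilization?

Server utilization: ρ = λ/μ
ρ = 12.7/14.5 = 0.8759
The server is busy 87.59% of the time.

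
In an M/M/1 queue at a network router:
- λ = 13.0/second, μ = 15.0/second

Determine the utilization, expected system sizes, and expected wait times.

Step 1: ρ = λ/μ = 13.0/15.0 = 0.8667
Step 2: L = λ/(μ-λ) = 13.0/2.00 = 6.5000
Step 3: Lq = λ²/(μ(μ-λ)) = 169.00/(15.0×2.00) = 5.6333
Step 4: W = 1/(μ-λ) = 1/2.00 = 0.5000
Step 5: Wq = λ/(μ(μ-λ)) = 13.0/(15.0×2.00) = 0.4333
Step 6: P(0) = 1-ρ = 0.1333
Verify: L = λW = 13.0×0.5000 = 6.5000 ✔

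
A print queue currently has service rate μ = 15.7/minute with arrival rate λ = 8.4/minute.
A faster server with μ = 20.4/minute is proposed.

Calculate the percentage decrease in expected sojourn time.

System 1: ρ₁ = 8.4/15.7 = 0.5350, W₁ = 1/(15.7-8.4) = 0.13699
System 2: ρ₂ = 8.4/20.4 = 0.4118, W₂ = 1/(20.4-8.4) = 0.083333
Improvement: (W₁-W₂)/W₁ = (0.13699-0.083333)/0.13699 = 39.17%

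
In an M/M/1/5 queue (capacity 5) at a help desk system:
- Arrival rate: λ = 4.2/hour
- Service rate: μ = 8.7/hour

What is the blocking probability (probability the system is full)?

ρ = λ/μ = 4.2/8.7 = 0.48276
P₀ = (1-ρ)/(1-ρ^(K+1)) = (1-0.48276)/(1-0.48276^6) = 0.5172/0.9873 = 0.5239
P_K = P₀×ρ^K = 0.5239 × 0.48276^5 = 0.5239 × 0.02622 = 0.01374
Blocking probability = 1.37%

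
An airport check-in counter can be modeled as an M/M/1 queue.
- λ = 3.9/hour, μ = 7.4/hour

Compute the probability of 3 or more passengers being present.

ρ = λ/μ = 3.9/7.4 = 0.5270
P(N ≥ n) = ρⁿ
P(N ≥ 3) = 0.5270^3
P(N ≥ 3) = 0.1464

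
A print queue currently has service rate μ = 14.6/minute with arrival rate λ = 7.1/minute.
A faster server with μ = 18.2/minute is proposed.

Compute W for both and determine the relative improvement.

System 1: ρ₁ = 7.1/14.6 = 0.4863, W₁ = 1/(14.6-7.1) = 0.13333
System 2: ρ₂ = 7.1/18.2 = 0.3901, W₂ = 1/(18.2-7.1) = 0.090090
Improvement: (W₁-W₂)/W₁ = (0.13333-0.090090)/0.13333 = 32.43%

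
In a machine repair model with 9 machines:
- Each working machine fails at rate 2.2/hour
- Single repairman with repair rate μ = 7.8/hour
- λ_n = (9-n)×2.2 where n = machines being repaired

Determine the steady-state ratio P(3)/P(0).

P(3)/P(0) = ∏_{i=0}^{3-1} λ_i/μ_{i+1}
= (9-0)×2.2/7.8 × (9-1)×2.2/7.8 × (9-2)×2.2/7.8
= 11.3088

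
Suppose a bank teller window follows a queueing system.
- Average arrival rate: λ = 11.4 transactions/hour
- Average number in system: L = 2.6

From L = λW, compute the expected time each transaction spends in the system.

Little's Law: L = λW, so W = L/λ
W = 2.6/11.4 = 0.2281 hours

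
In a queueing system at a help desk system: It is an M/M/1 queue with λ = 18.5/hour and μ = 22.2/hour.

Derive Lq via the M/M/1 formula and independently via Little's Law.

Method 1 (direct): Lq = λ²/(μ(μ-λ)) = 342.25/(22.2 × 3.70) = 4.1667

Method 2 (Little's Law):
W = 1/(μ-λ) = 1/3.70 = 0.27027
Wq = W - 1/μ = 0.27027 - 0.045045 = 0.225225
Lq = λWq = 18.5 × 0.225225 = 4.1667 ✔ (matches Method 1)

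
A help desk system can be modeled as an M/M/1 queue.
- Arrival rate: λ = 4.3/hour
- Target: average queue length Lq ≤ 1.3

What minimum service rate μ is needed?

For M/M/1: Lq = λ²/(μ(μ-λ))
Need Lq ≤ 1.3, i.e. μ(μ-λ) ≥ λ²/1.3
μ² - 4.3μ - 18.49/1.3 ≥ 0  →  μ² - 4.3μ - 14.22308 ≥ 0
Quadratic formula (positive root): μ = [λ + √(λ² + 4×14.22308)]/2
Discriminant: 18.49 + 4×14.22308 = 75.3823, √75.3823 = 8.6823
μ ≥ (4.3 + 8.6823)/2 = 6.4911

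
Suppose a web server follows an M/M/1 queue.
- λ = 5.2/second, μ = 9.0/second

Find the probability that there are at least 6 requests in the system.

ρ = λ/μ = 5.2/9.0 = 0.57778
P(N ≥ n) = ρⁿ
P(N ≥ 6) = 0.57778^6
P(N ≥ 6) = 0.03720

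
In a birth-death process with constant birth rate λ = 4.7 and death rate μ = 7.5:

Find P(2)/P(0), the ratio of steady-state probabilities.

For constant rates: P(n)/P(0) = (λ/μ)^n
P(2)/P(0) = (4.7/7.5)^2 = 0.62667^2 = 0.3927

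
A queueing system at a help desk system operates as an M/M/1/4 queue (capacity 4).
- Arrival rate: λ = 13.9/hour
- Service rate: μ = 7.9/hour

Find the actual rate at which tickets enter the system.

ρ = λ/μ = 13.9/7.9 = 1.7595
P₀ = (1-ρ)/(1-ρ^(K+1)) = (1-1.7595)/(1-1.7595^5) = -0.7595/-15.8634 = 0.04788
P_K = P₀×ρ^K = 0.04788 × 1.7595^4 = 0.04788 × 9.5842 = 0.4589
λ_eff = λ(1-P_K) = 13.9 × (1 - 0.458866) = 13.9 × 0.541134 = 7.5218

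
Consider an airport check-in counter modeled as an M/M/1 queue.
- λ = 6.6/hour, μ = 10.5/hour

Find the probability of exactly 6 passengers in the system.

ρ = λ/μ = 6.6/10.5 = 0.6286
P(n) = (1-ρ)ρⁿ
P(6) = (1-0.6286) × 0.6286^6
P(6) = 0.3714 × 0.06169
P(6) = 0.02291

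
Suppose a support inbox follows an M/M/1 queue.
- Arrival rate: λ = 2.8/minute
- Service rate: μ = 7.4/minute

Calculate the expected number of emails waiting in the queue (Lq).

ρ = λ/μ = 2.8/7.4 = 0.3784
For M/M/1: Lq = λ²/(μ(μ-λ))
Lq = 7.84/(7.4 × 4.60)
Lq = 0.2303 emails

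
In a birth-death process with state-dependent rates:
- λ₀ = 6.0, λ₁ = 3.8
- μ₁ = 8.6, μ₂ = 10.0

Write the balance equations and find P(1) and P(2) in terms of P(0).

Balance equations:
State 0: λ₀P₀ = μ₁P₁ → P₁ = (λ₀/μ₁)P₀ = (6.0/8.6)P₀ = 0.6977P₀
State 1: P₂ = (λ₀λ₁)/(μ₁μ₂)P₀ = (6.0×3.8)/(8.6×10.0)P₀ = 0.2651P₀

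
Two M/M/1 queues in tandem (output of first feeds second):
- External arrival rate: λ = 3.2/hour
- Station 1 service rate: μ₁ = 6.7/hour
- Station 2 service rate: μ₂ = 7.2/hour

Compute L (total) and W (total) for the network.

By Jackson's theorem, each station behaves as independent M/M/1.
Station 1: ρ₁ = 3.2/6.7 = 0.4776, L₁ = ρ₁/(1-ρ₁) = λ/(μ₁-λ) = 3.2/3.50 = 0.9143
Station 2: ρ₂ = 3.2/7.2 = 0.4444, L₂ = ρ₂/(1-ρ₂) = λ/(μ₂-λ) = 3.2/4.00 = 0.8000
Total: L = L₁ + L₂ = 0.9143 + 0.8000 = 1.7143
W = L/λ = 1.7143/3.2 = 0.5357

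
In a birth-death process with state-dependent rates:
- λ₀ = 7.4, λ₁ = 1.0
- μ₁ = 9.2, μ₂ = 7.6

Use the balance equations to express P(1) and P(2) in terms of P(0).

Balance equations:
State 0: λ₀P₀ = μ₁P₁ → P₁ = (λ₀/μ₁)P₀ = (7.4/9.2)P₀ = 0.8043P₀
State 1: P₂ = (λ₀λ₁)/(μ₁μ₂)P₀ = (7.4×1.0)/(9.2×7.6)P₀ = 0.1058P₀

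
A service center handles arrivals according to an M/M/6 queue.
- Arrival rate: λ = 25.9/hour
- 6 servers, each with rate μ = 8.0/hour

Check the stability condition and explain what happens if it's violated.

Stability requires ρ = λ/(cμ) < 1
ρ = 25.9/(6 × 8.0) = 25.9/48.00 = 0.5396
Since 0.5396 < 1, the system is STABLE.
The servers are busy 53.96% of the time.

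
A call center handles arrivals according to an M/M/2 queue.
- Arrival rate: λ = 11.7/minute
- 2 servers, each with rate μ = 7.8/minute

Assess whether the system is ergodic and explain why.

Stability requires ρ = λ/(cμ) < 1
ρ = 11.7/(2 × 7.8) = 11.7/15.60 = 0.7500
Since 0.7500 < 1, the system is STABLE.
The servers are busy 75.00% of the time.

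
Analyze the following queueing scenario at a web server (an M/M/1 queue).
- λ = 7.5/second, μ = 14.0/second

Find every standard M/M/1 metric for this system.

Step 1: ρ = λ/μ = 7.5/14.0 = 0.5357
Step 2: L = λ/(μ-λ) = 7.5/6.50 = 1.1538
Step 3: Lq = λ²/(μ(μ-λ)) = 56.25/(14.0×6.50) = 0.6181
Step 4: W = 1/(μ-λ) = 1/6.50 = 0.153846
Step 5: Wq = λ/(μ(μ-λ)) = 7.5/(14.0×6.50) = 0.08242
Step 6: P(0) = 1-ρ = 0.4643
Verify: L = λW = 7.5×0.153846 = 1.1538 ✔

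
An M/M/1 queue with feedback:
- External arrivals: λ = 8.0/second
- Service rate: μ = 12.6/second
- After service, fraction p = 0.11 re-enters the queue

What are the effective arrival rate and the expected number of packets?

Effective arrival rate: λ_eff = λ/(1-p) = 8.0/(1-0.11) = 8.0/0.89 = 8.98876
ρ = λ_eff/μ = 8.98876/12.6 = 0.71339
L = ρ/(1-ρ) = 0.71339/(1-0.71339) = 2.4891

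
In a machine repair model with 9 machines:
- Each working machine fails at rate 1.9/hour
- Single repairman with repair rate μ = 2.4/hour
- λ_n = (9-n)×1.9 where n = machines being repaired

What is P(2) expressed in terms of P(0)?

P(2)/P(0) = ∏_{i=0}^{2-1} λ_i/μ_{i+1}
= (9-0)×1.9/2.4 × (9-1)×1.9/2.4
= 45.1250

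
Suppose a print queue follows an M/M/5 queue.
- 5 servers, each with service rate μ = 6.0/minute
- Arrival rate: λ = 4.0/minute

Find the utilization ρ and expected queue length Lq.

Traffic intensity: ρ = λ/(cμ) = 4.0/(5×6.0) = 0.1333
Since ρ = 0.1333 < 1, system is stable.
Offered load a = λ/μ = cρ = 4.0/6.0 = 0.6667
P₀ = [ Σₙ₌₀^4 aⁿ/n! + a^5/(5!(1-ρ)) ]⁻¹
Σ = a^0/0! + a^1/1! + a^2/2! + a^3/3! + a^4/4! = 1.0000 + 0.6667 + 0.2222 + 0.04938 + 0.008230 = 1.9465
a^5/(5!(1-ρ)) = 0.1317/(120 × 0.8667) = 0.001266
P₀ = 1/(1.9465 + 0.001266) = 0.5134
Lq = P₀·a^5·ρ / (5!(1-ρ)²) = 0.51341 × 0.13169 × 0.13333 / (120 × 0.75111) = 0.0001000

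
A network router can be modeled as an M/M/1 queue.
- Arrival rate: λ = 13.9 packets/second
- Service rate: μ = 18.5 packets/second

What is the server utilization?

Server utilization: ρ = λ/μ
ρ = 13.9/18.5 = 0.7514
The server is busy 75.14% of the time.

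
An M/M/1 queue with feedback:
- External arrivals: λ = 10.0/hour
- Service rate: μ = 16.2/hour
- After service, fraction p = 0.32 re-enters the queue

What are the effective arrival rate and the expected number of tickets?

Effective arrival rate: λ_eff = λ/(1-p) = 10.0/(1-0.32) = 10.0/0.68 = 14.7059
ρ = λ_eff/μ = 14.7059/16.2 = 0.90777
L = ρ/(1-ρ) = 0.90777/(1-0.90777) = 9.8425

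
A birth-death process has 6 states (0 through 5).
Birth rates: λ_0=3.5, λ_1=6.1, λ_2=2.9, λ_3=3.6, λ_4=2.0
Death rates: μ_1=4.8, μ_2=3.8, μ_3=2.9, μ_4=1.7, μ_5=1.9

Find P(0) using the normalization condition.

Ratios P(n)/P(0) = (λ₀···λₙ₋₁)/(μ₁···μₙ):
P(1)/P(0) = (3.5)/(4.8) = 0.7292
P(2)/P(0) = (3.5×6.1)/(4.8×3.8) = 1.1705
P(3)/P(0) = (3.5×6.1×2.9)/(4.8×3.8×2.9) = 1.1705
P(4)/P(0) = (3.5×6.1×2.9×3.6)/(4.8×3.8×2.9×1.7) = 2.4787
P(5)/P(0) = (3.5×6.1×2.9×3.6×2.0)/(4.8×3.8×2.9×1.7×1.9) = 2.6092

Normalization: ∑ P(n) = 1
P(0) × (1.0000 + 0.7292 + 1.1705 + 1.1705 + 2.4787 + 2.6092) = 1
P(0) × 9.1581 = 1
P(0) = 1/9.1581 = 0.1092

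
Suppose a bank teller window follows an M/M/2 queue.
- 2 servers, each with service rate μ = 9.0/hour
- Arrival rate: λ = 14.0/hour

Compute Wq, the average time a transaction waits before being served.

Traffic intensity: ρ = λ/(cμ) = 14.0/(2×9.0) = 0.7778
Since ρ = 0.7778 < 1, system is stable.
Offered load a = λ/μ = cρ = 14.0/9.0 = 1.5556
P₀ = [ Σₙ₌₀^1 aⁿ/n! + a^2/(2!(1-ρ)) ]⁻¹
Σ = a^0/0! + a^1/1! = 1.0000 + 1.5556 = 2.5556
a^2/(2!(1-ρ)) = 2.41975/(2 × 0.222222) = 5.4444
P₀ = 1/(2.5556 + 5.4444) = 0.1250
Lq = P₀·a^2·ρ / (2!(1-ρ)²) = 0.125000 × 2.41975 × 0.777778 / (2 × 0.0493827) = 2.3819
Wq = Lq/λ = 2.3819/14.0 = 0.1701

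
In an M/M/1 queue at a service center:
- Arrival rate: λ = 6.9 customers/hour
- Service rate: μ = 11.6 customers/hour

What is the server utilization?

Server utilization: ρ = λ/μ
ρ = 6.9/11.6 = 0.5948
The server is busy 59.48% of the time.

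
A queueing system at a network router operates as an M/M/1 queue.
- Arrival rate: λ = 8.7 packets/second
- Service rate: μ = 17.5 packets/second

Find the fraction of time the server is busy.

Server utilization: ρ = λ/μ
ρ = 8.7/17.5 = 0.4971
The server is busy 49.71% of the time.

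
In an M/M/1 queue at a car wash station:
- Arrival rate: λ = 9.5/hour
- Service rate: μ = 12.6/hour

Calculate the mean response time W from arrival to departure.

First, compute utilization: ρ = λ/μ = 9.5/12.6 = 0.7540
For M/M/1: W = 1/(μ-λ)
W = 1/(12.6-9.5) = 1/3.10
W = 0.3226 hours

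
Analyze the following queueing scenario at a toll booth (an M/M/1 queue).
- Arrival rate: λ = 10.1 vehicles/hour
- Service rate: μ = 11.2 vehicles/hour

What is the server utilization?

Server utilization: ρ = λ/μ
ρ = 10.1/11.2 = 0.9018
The server is busy 90.18% of the time.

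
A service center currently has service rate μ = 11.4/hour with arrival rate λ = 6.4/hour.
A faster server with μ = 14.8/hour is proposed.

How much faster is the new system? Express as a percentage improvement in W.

System 1: ρ₁ = 6.4/11.4 = 0.5614, W₁ = 1/(11.4-6.4) = 0.20000
System 2: ρ₂ = 6.4/14.8 = 0.4324, W₂ = 1/(14.8-6.4) = 0.11905
Improvement: (W₁-W₂)/W₁ = (0.20000-0.11905)/0.20000 = 40.48%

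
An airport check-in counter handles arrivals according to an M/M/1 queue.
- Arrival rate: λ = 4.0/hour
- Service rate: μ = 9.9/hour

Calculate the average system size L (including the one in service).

ρ = λ/μ = 4.0/9.9 = 0.4040
For M/M/1: L = λ/(μ-λ)
L = 4.0/(9.9-4.0) = 4.0/5.90
L = 0.6780 passengers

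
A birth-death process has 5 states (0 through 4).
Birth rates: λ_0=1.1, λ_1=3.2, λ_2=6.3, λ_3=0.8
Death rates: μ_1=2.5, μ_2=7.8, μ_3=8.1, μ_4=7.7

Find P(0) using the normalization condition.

Ratios P(n)/P(0) = (λ₀···λₙ₋₁)/(μ₁···μₙ):
P(1)/P(0) = (1.1)/(2.5) = 0.4400
P(2)/P(0) = (1.1×3.2)/(2.5×7.8) = 0.1805
P(3)/P(0) = (1.1×3.2×6.3)/(2.5×7.8×8.1) = 0.1404
P(4)/P(0) = (1.1×3.2×6.3×0.8)/(2.5×7.8×8.1×7.7) = 0.01459

Normalization: ∑ P(n) = 1
P(0) × (1.0000 + 0.4400 + 0.1805 + 0.1404 + 0.01459) = 1
P(0) × 1.7755 = 1
P(0) = 1/1.7755 = 0.5632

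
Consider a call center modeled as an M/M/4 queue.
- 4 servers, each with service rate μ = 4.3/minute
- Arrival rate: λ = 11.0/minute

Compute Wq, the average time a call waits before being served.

Traffic intensity: ρ = λ/(cμ) = 11.0/(4×4.3) = 0.6395
Since ρ = 0.6395 < 1, system is stable.
Offered load a = λ/μ = cρ = 11.0/4.3 = 2.5581
P₀ = [ Σₙ₌₀^3 aⁿ/n! + a^4/(4!(1-ρ)) ]⁻¹
Σ = a^0/0! + a^1/1! + a^2/2! + a^3/3! = 1.00000 + 2.55814 + 3.27204 + 2.79011 = 9.6203
a^4/(4!(1-ρ)) = 42.8250/(24 × 0.360465) = 4.9502
P₀ = 1/(9.6203 + 4.9502) = 0.06863
Lq = P₀·a^4·ρ / (4!(1-ρ)²) = 0.0686319 × 42.8250 × 0.639535 / (24 × 0.129935) = 0.6028
Wq = Lq/λ = 0.6028/11.0 = 0.05480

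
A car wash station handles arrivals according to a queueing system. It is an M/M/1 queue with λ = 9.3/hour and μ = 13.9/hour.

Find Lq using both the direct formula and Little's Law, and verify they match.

Method 1 (direct): Lq = λ²/(μ(μ-λ)) = 86.49/(13.9 × 4.60) = 1.3527

Method 2 (Little's Law):
W = 1/(μ-λ) = 1/4.60 = 0.21739
Wq = W - 1/μ = 0.21739 - 0.071942 = 0.14545
Lq = λWq = 9.3 × 0.14545 = 1.3527 ✔ (matches Method 1)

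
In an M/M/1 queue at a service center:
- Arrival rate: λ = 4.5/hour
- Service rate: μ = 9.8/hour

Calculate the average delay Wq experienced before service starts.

First, compute utilization: ρ = λ/μ = 4.5/9.8 = 0.4592
For M/M/1: Wq = λ/(μ(μ-λ))
Wq = 4.5/(9.8 × (9.8-4.5))
Wq = 4.5/(9.8 × 5.30)
Wq = 0.08664 hours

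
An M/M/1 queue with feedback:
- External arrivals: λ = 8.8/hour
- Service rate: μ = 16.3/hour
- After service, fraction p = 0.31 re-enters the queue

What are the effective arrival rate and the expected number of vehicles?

Effective arrival rate: λ_eff = λ/(1-p) = 8.8/(1-0.31) = 8.8/0.69 = 12.7536
ρ = λ_eff/μ = 12.7536/16.3 = 0.78243
L = ρ/(1-ρ) = 0.78243/(1-0.78243) = 3.5962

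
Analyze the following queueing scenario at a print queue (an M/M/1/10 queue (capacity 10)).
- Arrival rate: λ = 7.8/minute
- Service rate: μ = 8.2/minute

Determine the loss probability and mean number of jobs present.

ρ = λ/μ = 7.8/8.2 = 0.95122
P₀ = (1-ρ)/(1-ρ^(K+1)) = (1-0.95122)/(1-0.95122^11) = 0.04878/0.4231 = 0.1153
P_K = P₀×ρ^K = 0.11529 × 0.95122^10 = 0.11529 × 0.60647 = 0.06992
Blocking probability P_10 = 0.06992 (6.99%)
L = ρ[1 - (K+1)ρ^K + Kρ^(K+1)] / [(1-ρ)(1-ρ^(K+1))]
L = 0.95122 × (1 - 11×0.6064706 + 10×0.5768869) / ((1 - 0.95122) × (1 - 0.5768869)) = 4.5024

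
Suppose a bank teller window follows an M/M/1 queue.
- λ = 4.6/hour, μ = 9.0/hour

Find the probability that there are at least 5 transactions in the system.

ρ = λ/μ = 4.6/9.0 = 0.5111
P(N ≥ n) = ρⁿ
P(N ≥ 5) = 0.5111^5
P(N ≥ 5) = 0.03488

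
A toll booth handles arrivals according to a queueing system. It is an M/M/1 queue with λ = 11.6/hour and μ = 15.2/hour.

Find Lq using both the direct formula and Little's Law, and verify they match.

Method 1 (direct): Lq = λ²/(μ(μ-λ)) = 134.56/(15.2 × 3.60) = 2.4591

Method 2 (Little's Law):
W = 1/(μ-λ) = 1/3.60 = 0.27778
Wq = W - 1/μ = 0.27778 - 0.065789 = 0.21199
Lq = λWq = 11.6 × 0.21199 = 2.4591 ✔ (matches Method 1)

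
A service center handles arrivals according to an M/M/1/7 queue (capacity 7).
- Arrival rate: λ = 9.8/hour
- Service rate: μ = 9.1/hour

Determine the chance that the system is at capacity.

ρ = λ/μ = 9.8/9.1 = 1.07692
P₀ = (1-ρ)/(1-ρ^(K+1)) = (1-1.07692)/(1-1.07692^8) = -0.07692/-0.8091 = 0.09507
P_K = P₀×ρ^K = 0.09507 × 1.07692^7 = 0.09507 × 1.6799 = 0.1597
Blocking probability = 15.97%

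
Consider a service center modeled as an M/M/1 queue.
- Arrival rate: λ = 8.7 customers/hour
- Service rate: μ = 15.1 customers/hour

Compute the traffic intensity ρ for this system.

Server utilization: ρ = λ/μ
ρ = 8.7/15.1 = 0.5762
The server is busy 57.62% of the time.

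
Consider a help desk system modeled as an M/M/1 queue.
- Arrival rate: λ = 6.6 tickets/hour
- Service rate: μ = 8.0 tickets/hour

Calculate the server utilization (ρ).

Server utilization: ρ = λ/μ
ρ = 6.6/8.0 = 0.8250
The server is busy 82.50% of the time.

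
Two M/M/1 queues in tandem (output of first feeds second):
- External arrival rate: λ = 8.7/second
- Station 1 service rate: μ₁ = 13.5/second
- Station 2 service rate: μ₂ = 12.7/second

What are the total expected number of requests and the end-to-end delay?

By Jackson's theorem, each station behaves as independent M/M/1.
Station 1: ρ₁ = 8.7/13.5 = 0.6444, L₁ = ρ₁/(1-ρ₁) = λ/(μ₁-λ) = 8.7/4.80 = 1.8125
Station 2: ρ₂ = 8.7/12.7 = 0.6850, L₂ = ρ₂/(1-ρ₂) = λ/(μ₂-λ) = 8.7/4.00 = 2.1750
Total: L = L₁ + L₂ = 1.8125 + 2.1750 = 3.9875
W = L/λ = 3.9875/8.7 = 0.4583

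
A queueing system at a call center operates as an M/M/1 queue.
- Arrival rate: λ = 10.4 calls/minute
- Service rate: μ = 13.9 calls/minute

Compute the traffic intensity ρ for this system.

Server utilization: ρ = λ/μ
ρ = 10.4/13.9 = 0.7482
The server is busy 74.82% of the time.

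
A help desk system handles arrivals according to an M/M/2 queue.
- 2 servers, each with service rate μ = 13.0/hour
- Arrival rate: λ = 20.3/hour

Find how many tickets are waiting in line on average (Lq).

Traffic intensity: ρ = λ/(cμ) = 20.3/(2×13.0) = 0.7808
Since ρ = 0.7808 < 1, system is stable.
Offered load a = λ/μ = cρ = 20.3/13.0 = 1.5615
P₀ = [ Σₙ₌₀^1 aⁿ/n! + a^2/(2!(1-ρ)) ]⁻¹
Σ = a^0/0! + a^1/1! = 1.0000 + 1.5615 = 2.5615
a^2/(2!(1-ρ)) = 2.4384/(2 × 0.21923) = 5.5613
P₀ = 1/(2.5615 + 5.5613) = 0.1231
Lq = P₀·a^2·ρ / (2!(1-ρ)²) = 0.1231 × 2.4384 × 0.7808 / (2 × 0.04806) = 2.4383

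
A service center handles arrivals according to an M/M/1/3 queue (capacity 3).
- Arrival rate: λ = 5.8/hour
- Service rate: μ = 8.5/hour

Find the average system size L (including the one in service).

ρ = λ/μ = 5.8/8.5 = 0.68235
P₀ = (1-ρ)/(1-ρ^(K+1)) = (1-0.68235)/(1-0.68235^4) = 0.31765/0.78322 = 0.4056
P_K = P₀×ρ^K = 0.4056 × 0.68235^3 = 0.4056 × 0.3177 = 0.1289
L = ρ[1 - (K+1)ρ^K + Kρ^(K+1)] / [(1-ρ)(1-ρ^(K+1))]
L = 0.68235 × (1 - 4×0.31770 + 3×0.21678) / ((1 - 0.68235) × (1 - 0.21678)) = 1.0410 customers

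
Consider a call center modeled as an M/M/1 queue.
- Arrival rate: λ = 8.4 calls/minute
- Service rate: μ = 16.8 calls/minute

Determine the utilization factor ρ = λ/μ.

Server utilization: ρ = λ/μ
ρ = 8.4/16.8 = 0.5000
The server is busy 50.00% of the time.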